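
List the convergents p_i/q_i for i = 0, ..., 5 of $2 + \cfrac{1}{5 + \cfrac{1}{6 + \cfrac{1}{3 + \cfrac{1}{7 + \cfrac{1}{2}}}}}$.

2/1, 11/5, 68/31, 215/98, 1573/717, 3361/1532

Using the convergent recurrence p_i = a_i*p_{i-1} + p_{i-2}, q_i = a_i*q_{i-1} + q_{i-2} with p_{-2}=0, p_{-1}=1, q_{-2}=1, q_{-1}=0:
  i=0: a_0=2, p_0 = 2*1 + 0 = 2, q_0 = 2*0 + 1 = 1.
  i=1: a_1=5, p_1 = 5*2 + 1 = 11, q_1 = 5*1 + 0 = 5.
  i=2: a_2=6, p_2 = 6*11 + 2 = 68, q_2 = 6*5 + 1 = 31.
  i=3: a_3=3, p_3 = 3*68 + 11 = 215, q_3 = 3*31 + 5 = 98.
  i=4: a_4=7, p_4 = 7*215 + 68 = 1573, q_4 = 7*98 + 31 = 717.
  i=5: a_5=2, p_5 = 2*1573 + 215 = 3361, q_5 = 2*717 + 98 = 1532.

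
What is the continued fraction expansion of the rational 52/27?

Run the Euclidean algorithm on 52 and 27; the successive quotients are the partial quotients a_0, a_1, ... (each step inverts the fractional part left over by the previous one):
  52 = 1*27 + 25, so a_0 = 1.
  27 = 1*25 + 2, so a_1 = 1.
  25 = 12*2 + 1, so a_2 = 12.
  2 = 2*1 + 0, so a_3 = 2.
The remainder reaches 0 after 4 divisions, so the expansion has 4 partial quotients, read off in order.

[1; 1, 12, 2]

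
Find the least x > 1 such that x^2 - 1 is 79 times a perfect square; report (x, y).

(x, y) = (80, 9)

First expand sqrt(79) as a continued fraction. With x_i = (sqrt(79) + m_i)/d_i and (m_0, d_0) = (0, 1): a_0 = floor(sqrt(79)) = 8, since 8^2 = 64 <= 79 < 81 = 9^2.
Iterate m_{i+1} = d_i*a_i - m_i, d_{i+1} = (79 - m_{i+1}^2)/d_i, a_{i+1} = floor((a_0 + m_{i+1})/d_{i+1}):
  m_1 = 1*8 - 0 = 8, d_1 = (79 - 8^2)/1 = 15/1 = 15, a_1 = floor((8 + 8)/15) = 1.
  m_2 = 15*1 - 8 = 7, d_2 = (79 - 7^2)/15 = 30/15 = 2, a_2 = floor((8 + 7)/2) = 7.
  m_3 = 2*7 - 7 = 7, d_3 = (79 - 7^2)/2 = 30/2 = 15, a_3 = floor((8 + 7)/15) = 1.
  m_4 = 15*1 - 7 = 8, d_4 = (79 - 8^2)/15 = 15/15 = 1, a_4 = floor((8 + 8)/1) = 16.
  m_5 = 1*16 - 8 = 8, d_5 = (79 - 8^2)/1 = 15/1 = 15: (m_5, d_5) = (m_1, d_1) = (8, 15), so from here the quotients repeat a_1, ..., a_4; the period length is 4.
So sqrt(79) = [8; (1, 7, 1, 16)] with period length k = 4.
k is even, so the fundamental solution of x^2 - 79y^2 = 1 is (p_{k-1}, q_{k-1}) = (p_3, q_3); compute convergents through index 3.
Convergents (p_i = a_i*p_{i-1} + p_{i-2}, q_i = a_i*q_{i-1} + q_{i-2} with p_{-2}=0, p_{-1}=1, q_{-2}=1, q_{-1}=0):
  i=0: a_0=8, p_0 = 8*1 + 0 = 8, q_0 = 8*0 + 1 = 1.
  i=1: a_1=1, p_1 = 1*8 + 1 = 9, q_1 = 1*1 + 0 = 1.
  i=2: a_2=7, p_2 = 7*9 + 8 = 71, q_2 = 7*1 + 1 = 8.
  i=3: a_3=1, p_3 = 1*71 + 9 = 80, q_3 = 1*8 + 1 = 9.
Check: 80^2 - 79*9^2 = 6400 - 6399 = 1, so (x, y) = (80, 9) solves the equation, and by the theorem it is the least positive solution.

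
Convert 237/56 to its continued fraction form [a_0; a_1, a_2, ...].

Run the Euclidean algorithm on 237 and 56; the successive quotients are the partial quotients a_0, a_1, ... (each step inverts the fractional part left over by the previous one):
  237 = 4*56 + 13, so a_0 = 4.
  56 = 4*13 + 4, so a_1 = 4.
  13 = 3*4 + 1, so a_2 = 3.
  4 = 4*1 + 0, so a_3 = 4.
The remainder reaches 0 after 4 divisions, so the expansion has 4 partial quotients, read off in order.

[4; 4, 3, 4]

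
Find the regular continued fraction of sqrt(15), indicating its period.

Write x_i = (sqrt(15) + m_i)/d_i with (m_0, d_0) = (0, 1). a_0 = floor(sqrt(15)) = 3, since 3^2 = 9 <= 15 < 16 = 4^2.
Iterate m_{i+1} = d_i*a_i - m_i, d_{i+1} = (15 - m_{i+1}^2)/d_i, a_{i+1} = floor((a_0 + m_{i+1})/d_{i+1}):
  m_1 = 1*3 - 0 = 3, d_1 = (15 - 3^2)/1 = 6/1 = 6, a_1 = floor((3 + 3)/6) = 1.
  m_2 = 6*1 - 3 = 3, d_2 = (15 - 3^2)/6 = 6/6 = 1, a_2 = floor((3 + 3)/1) = 6.
  m_3 = 1*6 - 3 = 3, d_3 = (15 - 3^2)/1 = 6/1 = 6: (m_3, d_3) = (m_1, d_1) = (3, 6), so from here the quotients repeat a_1, a_2; the period length is 2.
Hence the expansion of sqrt(15) is a_0 = 3 followed by the repeating block 1, 6 (period 2).

[3; (1, 6)]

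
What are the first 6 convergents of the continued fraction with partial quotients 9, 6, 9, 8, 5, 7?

9/1, 55/6, 504/55, 4087/446, 20939/2285, 150660/16441

Using the convergent recurrence p_i = a_i*p_{i-1} + p_{i-2}, q_i = a_i*q_{i-1} + q_{i-2} with p_{-2}=0, p_{-1}=1, q_{-2}=1, q_{-1}=0:
  i=0: a_0=9, p_0 = 9*1 + 0 = 9, q_0 = 9*0 + 1 = 1.
  i=1: a_1=6, p_1 = 6*9 + 1 = 55, q_1 = 6*1 + 0 = 6.
  i=2: a_2=9, p_2 = 9*55 + 9 = 504, q_2 = 9*6 + 1 = 55.
  i=3: a_3=8, p_3 = 8*504 + 55 = 4087, q_3 = 8*55 + 6 = 446.
  i=4: a_4=5, p_4 = 5*4087 + 504 = 20939, q_4 = 5*446 + 55 = 2285.
  i=5: a_5=7, p_5 = 7*20939 + 4087 = 150660, q_5 = 7*2285 + 446 = 16441.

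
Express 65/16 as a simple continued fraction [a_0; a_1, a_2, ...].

Run the Euclidean algorithm on 65 and 16; the successive quotients are the partial quotients a_0, a_1, ... (each step inverts the fractional part left over by the previous one):
  65 = 4*16 + 1, so a_0 = 4.
  16 = 16*1 + 0, so a_1 = 16.
The remainder reaches 0 after 2 divisions, so the expansion has 2 partial quotients, read off in order.

[4; 16]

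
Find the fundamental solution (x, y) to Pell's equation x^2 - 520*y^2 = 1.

First expand sqrt(520) as a continued fraction. With x_i = (sqrt(520) + m_i)/d_i and (m_0, d_0) = (0, 1): a_0 = floor(sqrt(520)) = 22, since 22^2 = 484 <= 520 < 529 = 23^2.
Iterate m_{i+1} = d_i*a_i - m_i, d_{i+1} = (520 - m_{i+1}^2)/d_i, a_{i+1} = floor((a_0 + m_{i+1})/d_{i+1}):
  m_1 = 1*22 - 0 = 22, d_1 = (520 - 22^2)/1 = 36/1 = 36, a_1 = floor((22 + 22)/36) = 1.
  m_2 = 36*1 - 22 = 14, d_2 = (520 - 14^2)/36 = 324/36 = 9, a_2 = floor((22 + 14)/9) = 4.
  m_3 = 9*4 - 14 = 22, d_3 = (520 - 22^2)/9 = 36/9 = 4, a_3 = floor((22 + 22)/4) = 11.
  m_4 = 4*11 - 22 = 22, d_4 = (520 - 22^2)/4 = 36/4 = 9, a_4 = floor((22 + 22)/9) = 4.
  m_5 = 9*4 - 22 = 14, d_5 = (520 - 14^2)/9 = 324/9 = 36, a_5 = floor((22 + 14)/36) = 1.
  m_6 = 36*1 - 14 = 22, d_6 = (520 - 22^2)/36 = 36/36 = 1, a_6 = floor((22 + 22)/1) = 44.
  m_7 = 1*44 - 22 = 22, d_7 = (520 - 22^2)/1 = 36/1 = 36: (m_7, d_7) = (m_1, d_1) = (22, 36), so from here the quotients repeat a_1, ..., a_6; the period length is 6.
So sqrt(520) = [22; (1, 4, 11, 4, 1, 44)] with period length k = 6.
k is even, so the fundamental solution of x^2 - 520y^2 = 1 is (p_{k-1}, q_{k-1}) = (p_5, q_5); compute convergents through index 5.
Convergents (p_i = a_i*p_{i-1} + p_{i-2}, q_i = a_i*q_{i-1} + q_{i-2} with p_{-2}=0, p_{-1}=1, q_{-2}=1, q_{-1}=0):
  i=0: a_0=22, p_0 = 22*1 + 0 = 22, q_0 = 22*0 + 1 = 1.
  i=1: a_1=1, p_1 = 1*22 + 1 = 23, q_1 = 1*1 + 0 = 1.
  i=2: a_2=4, p_2 = 4*23 + 22 = 114, q_2 = 4*1 + 1 = 5.
  i=3: a_3=11, p_3 = 11*114 + 23 = 1277, q_3 = 11*5 + 1 = 56.
  i=4: a_4=4, p_4 = 4*1277 + 114 = 5222, q_4 = 4*56 + 5 = 229.
  i=5: a_5=1, p_5 = 1*5222 + 1277 = 6499, q_5 = 1*229 + 56 = 285.
Check: 6499^2 - 520*285^2 = 42237001 - 42237000 = 1, so (x, y) = (6499, 285) solves the equation, and by the theorem it is the least positive solution.

(x, y) = (6499, 285)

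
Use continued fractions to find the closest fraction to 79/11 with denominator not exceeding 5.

Expand x = 79/11 as a continued fraction with the Euclidean algorithm:
  79 = 7*11 + 2, so a_0 = 7.
  11 = 5*2 + 1, so a_1 = 5.
  2 = 2*1 + 0, so a_2 = 2.
so x = [7; 5, 2].
Convergents (p_i = a_i*p_{i-1} + p_{i-2}, q_i = a_i*q_{i-1} + q_{i-2} with p_{-2}=0, p_{-1}=1, q_{-2}=1, q_{-1}=0), until the denominator exceeds 5:
  i=0: a_0=7, p_0 = 7*1 + 0 = 7, q_0 = 7*0 + 1 = 1.
  i=1: a_1=5, p_1 = 5*7 + 1 = 36, q_1 = 5*1 + 0 = 5.
  i=2: a_2=2, p_2 = 2*36 + 7 = 79, q_2 = 2*5 + 1 = 11.
q_2 = 11 > 5, so the last convergent with denominator <= 5 is p_1/q_1 = 36/5.
The closest fraction with denominator <= 5 is either p_1/q_1 or the intermediate fraction (k*p_1 + p_0)/(k*q_1 + q_0) with the largest k >= 1 whose denominator stays <= 5; these approach x as k grows, and every other convergent or intermediate fraction in range is farther away.
Largest k: floor((5 - q_0)/q_1) = floor((5 - 1)/5) = 0.
Since k = 0, no intermediate fraction beyond p_1/q_1 has denominator <= 5, so the convergent 36/5 is the closest (its error is |79*5 - 36*11|/(11*5) = 1/55).

36/5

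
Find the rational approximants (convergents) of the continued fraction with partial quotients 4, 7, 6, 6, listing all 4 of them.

Using the convergent recurrence p_i = a_i*p_{i-1} + p_{i-2}, q_i = a_i*q_{i-1} + q_{i-2} with p_{-2}=0, p_{-1}=1, q_{-2}=1, q_{-1}=0:
  i=0: a_0=4, p_0 = 4*1 + 0 = 4, q_0 = 4*0 + 1 = 1.
  i=1: a_1=7, p_1 = 7*4 + 1 = 29, q_1 = 7*1 + 0 = 7.
  i=2: a_2=6, p_2 = 6*29 + 4 = 178, q_2 = 6*7 + 1 = 43.
  i=3: a_3=6, p_3 = 6*178 + 29 = 1097, q_3 = 6*43 + 7 = 265.

4/1, 29/7, 178/43, 1097/265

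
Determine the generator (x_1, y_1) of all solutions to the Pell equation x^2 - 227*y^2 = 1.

(x, y) = (226, 15)

First expand sqrt(227) as a continued fraction. With x_i = (sqrt(227) + m_i)/d_i and (m_0, d_0) = (0, 1): a_0 = floor(sqrt(227)) = 15, since 15^2 = 225 <= 227 < 256 = 16^2.
Iterate m_{i+1} = d_i*a_i - m_i, d_{i+1} = (227 - m_{i+1}^2)/d_i, a_{i+1} = floor((a_0 + m_{i+1})/d_{i+1}):
  m_1 = 1*15 - 0 = 15, d_1 = (227 - 15^2)/1 = 2/1 = 2, a_1 = floor((15 + 15)/2) = 15.
  m_2 = 2*15 - 15 = 15, d_2 = (227 - 15^2)/2 = 2/2 = 1, a_2 = floor((15 + 15)/1) = 30.
  m_3 = 1*30 - 15 = 15, d_3 = (227 - 15^2)/1 = 2/1 = 2: (m_3, d_3) = (m_1, d_1) = (15, 2), so from here the quotients repeat a_1, a_2; the period length is 2.
So sqrt(227) = [15; (15, 30)] with period length k = 2.
k is even, so the fundamental solution of x^2 - 227y^2 = 1 is (p_{k-1}, q_{k-1}) = (p_1, q_1); compute convergents through index 1.
Convergents (p_i = a_i*p_{i-1} + p_{i-2}, q_i = a_i*q_{i-1} + q_{i-2} with p_{-2}=0, p_{-1}=1, q_{-2}=1, q_{-1}=0):
  i=0: a_0=15, p_0 = 15*1 + 0 = 15, q_0 = 15*0 + 1 = 1.
  i=1: a_1=15, p_1 = 15*15 + 1 = 226, q_1 = 15*1 + 0 = 15.
Check: 226^2 - 227*15^2 = 51076 - 51075 = 1, so (x, y) = (226, 15) solves the equation, and by the theorem it is the least positive solution.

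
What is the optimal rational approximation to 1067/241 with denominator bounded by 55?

Expand x = 1067/241 as a continued fraction with the Euclidean algorithm:
  1067 = 4*241 + 103, so a_0 = 4.
  241 = 2*103 + 35, so a_1 = 2.
  103 = 2*35 + 33, so a_2 = 2.
  35 = 1*33 + 2, so a_3 = 1.
  33 = 16*2 + 1, so a_4 = 16.
  2 = 2*1 + 0, so a_5 = 2.
so x = [4; 2, 2, 1, 16, 2].
Convergents (p_i = a_i*p_{i-1} + p_{i-2}, q_i = a_i*q_{i-1} + q_{i-2} with p_{-2}=0, p_{-1}=1, q_{-2}=1, q_{-1}=0), until the denominator exceeds 55:
  i=0: a_0=4, p_0 = 4*1 + 0 = 4, q_0 = 4*0 + 1 = 1.
  i=1: a_1=2, p_1 = 2*4 + 1 = 9, q_1 = 2*1 + 0 = 2.
  i=2: a_2=2, p_2 = 2*9 + 4 = 22, q_2 = 2*2 + 1 = 5.
  i=3: a_3=1, p_3 = 1*22 + 9 = 31, q_3 = 1*5 + 2 = 7.
  i=4: a_4=16, p_4 = 16*31 + 22 = 518, q_4 = 16*7 + 5 = 117.
q_4 = 117 > 55, so the last convergent with denominator <= 55 is p_3/q_3 = 31/7.
The closest fraction with denominator <= 55 is either p_3/q_3 or the intermediate fraction (k*p_3 + p_2)/(k*q_3 + q_2) with the largest k >= 1 whose denominator stays <= 55; these approach x as k grows, and every other convergent or intermediate fraction in range is farther away.
Largest k: floor((55 - q_2)/q_3) = floor((55 - 5)/7) = 7.
That gives (7*31 + 22)/(7*7 + 5) = 239/54.
Compare the errors: |x - 31/7| = |1067*7 - 31*241|/(241*7) = 2/1687, and |x - 239/54| = |1067*54 - 239*241|/(241*54) = 19/13014.
Cross-multiplying, 2*13014 = 26028 < 32053 = 19*1687, so 2/1687 is smaller: the convergent 31/7 is closer to x than 239/54.

31/7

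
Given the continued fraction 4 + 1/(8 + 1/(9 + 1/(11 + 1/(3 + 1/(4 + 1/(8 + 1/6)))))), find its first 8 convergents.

4/1, 33/8, 301/73, 3344/811, 10333/2506, 44676/10835, 367741/89186, 2251122/545951

Using the convergent recurrence p_i = a_i*p_{i-1} + p_{i-2}, q_i = a_i*q_{i-1} + q_{i-2} with p_{-2}=0, p_{-1}=1, q_{-2}=1, q_{-1}=0:
  i=0: a_0=4, p_0 = 4*1 + 0 = 4, q_0 = 4*0 + 1 = 1.
  i=1: a_1=8, p_1 = 8*4 + 1 = 33, q_1 = 8*1 + 0 = 8.
  i=2: a_2=9, p_2 = 9*33 + 4 = 301, q_2 = 9*8 + 1 = 73.
  i=3: a_3=11, p_3 = 11*301 + 33 = 3344, q_3 = 11*73 + 8 = 811.
  i=4: a_4=3, p_4 = 3*3344 + 301 = 10333, q_4 = 3*811 + 73 = 2506.
  i=5: a_5=4, p_5 = 4*10333 + 3344 = 44676, q_5 = 4*2506 + 811 = 10835.
  i=6: a_6=8, p_6 = 8*44676 + 10333 = 367741, q_6 = 8*10835 + 2506 = 89186.
  i=7: a_7=6, p_7 = 6*367741 + 44676 = 2251122, q_7 = 6*89186 + 10835 = 545951.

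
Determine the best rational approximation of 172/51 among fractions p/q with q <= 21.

27/8

Expand x = 172/51 as a continued fraction with the Euclidean algorithm:
  172 = 3*51 + 19, so a_0 = 3.
  51 = 2*19 + 13, so a_1 = 2.
  19 = 1*13 + 6, so a_2 = 1.
  13 = 2*6 + 1, so a_3 = 2.
  6 = 6*1 + 0, so a_4 = 6.
so x = [3; 2, 1, 2, 6].
Convergents (p_i = a_i*p_{i-1} + p_{i-2}, q_i = a_i*q_{i-1} + q_{i-2} with p_{-2}=0, p_{-1}=1, q_{-2}=1, q_{-1}=0), until the denominator exceeds 21:
  i=0: a_0=3, p_0 = 3*1 + 0 = 3, q_0 = 3*0 + 1 = 1.
  i=1: a_1=2, p_1 = 2*3 + 1 = 7, q_1 = 2*1 + 0 = 2.
  i=2: a_2=1, p_2 = 1*7 + 3 = 10, q_2 = 1*2 + 1 = 3.
  i=3: a_3=2, p_3 = 2*10 + 7 = 27, q_3 = 2*3 + 2 = 8.
  i=4: a_4=6, p_4 = 6*27 + 10 = 172, q_4 = 6*8 + 3 = 51.
q_4 = 51 > 21, so the last convergent with denominator <= 21 is p_3/q_3 = 27/8.
The closest fraction with denominator <= 21 is either p_3/q_3 or the intermediate fraction (k*p_3 + p_2)/(k*q_3 + q_2) with the largest k >= 1 whose denominator stays <= 21; these approach x as k grows, and every other convergent or intermediate fraction in range is farther away.
Largest k: floor((21 - q_2)/q_3) = floor((21 - 3)/8) = 2.
That gives (2*27 + 10)/(2*8 + 3) = 64/19.
Compare the errors: |x - 27/8| = |172*8 - 27*51|/(51*8) = 1/408, and |x - 64/19| = |172*19 - 64*51|/(51*19) = 4/969.
Cross-multiplying, 1*969 = 969 < 1632 = 4*408, so 1/408 is smaller: the convergent 27/8 is closer to x than 64/19.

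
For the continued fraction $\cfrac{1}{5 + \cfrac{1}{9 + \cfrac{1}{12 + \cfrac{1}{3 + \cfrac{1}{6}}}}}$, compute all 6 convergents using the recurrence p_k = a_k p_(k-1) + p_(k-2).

0/1, 1/5, 9/46, 109/557, 336/1717, 2125/10859

Using the convergent recurrence p_i = a_i*p_{i-1} + p_{i-2}, q_i = a_i*q_{i-1} + q_{i-2} with p_{-2}=0, p_{-1}=1, q_{-2}=1, q_{-1}=0:
  i=0: a_0=0, p_0 = 0*1 + 0 = 0, q_0 = 0*0 + 1 = 1.
  i=1: a_1=5, p_1 = 5*0 + 1 = 1, q_1 = 5*1 + 0 = 5.
  i=2: a_2=9, p_2 = 9*1 + 0 = 9, q_2 = 9*5 + 1 = 46.
  i=3: a_3=12, p_3 = 12*9 + 1 = 109, q_3 = 12*46 + 5 = 557.
  i=4: a_4=3, p_4 = 3*109 + 9 = 336, q_4 = 3*557 + 46 = 1717.
  i=5: a_5=6, p_5 = 6*336 + 109 = 2125, q_5 = 6*1717 + 557 = 10859.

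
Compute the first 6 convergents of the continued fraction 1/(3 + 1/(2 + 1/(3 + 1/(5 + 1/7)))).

Using the convergent recurrence p_i = a_i*p_{i-1} + p_{i-2}, q_i = a_i*q_{i-1} + q_{i-2} with p_{-2}=0, p_{-1}=1, q_{-2}=1, q_{-1}=0:
  i=0: a_0=0, p_0 = 0*1 + 0 = 0, q_0 = 0*0 + 1 = 1.
  i=1: a_1=3, p_1 = 3*0 + 1 = 1, q_1 = 3*1 + 0 = 3.
  i=2: a_2=2, p_2 = 2*1 + 0 = 2, q_2 = 2*3 + 1 = 7.
  i=3: a_3=3, p_3 = 3*2 + 1 = 7, q_3 = 3*7 + 3 = 24.
  i=4: a_4=5, p_4 = 5*7 + 2 = 37, q_4 = 5*24 + 7 = 127.
  i=5: a_5=7, p_5 = 7*37 + 7 = 266, q_5 = 7*127 + 24 = 913.

0/1, 1/3, 2/7, 7/24, 37/127, 266/913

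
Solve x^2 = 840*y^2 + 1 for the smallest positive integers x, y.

First expand sqrt(840) as a continued fraction. With x_i = (sqrt(840) + m_i)/d_i and (m_0, d_0) = (0, 1): a_0 = floor(sqrt(840)) = 28, since 28^2 = 784 <= 840 < 841 = 29^2.
Iterate m_{i+1} = d_i*a_i - m_i, d_{i+1} = (840 - m_{i+1}^2)/d_i, a_{i+1} = floor((a_0 + m_{i+1})/d_{i+1}):
  m_1 = 1*28 - 0 = 28, d_1 = (840 - 28^2)/1 = 56/1 = 56, a_1 = floor((28 + 28)/56) = 1.
  m_2 = 56*1 - 28 = 28, d_2 = (840 - 28^2)/56 = 56/56 = 1, a_2 = floor((28 + 28)/1) = 56.
  m_3 = 1*56 - 28 = 28, d_3 = (840 - 28^2)/1 = 56/1 = 56: (m_3, d_3) = (m_1, d_1) = (28, 56), so from here the quotients repeat a_1, a_2; the period length is 2.
So sqrt(840) = [28; (1, 56)] with period length k = 2.
k is even, so the fundamental solution of x^2 - 840y^2 = 1 is (p_{k-1}, q_{k-1}) = (p_1, q_1); compute convergents through index 1.
Convergents (p_i = a_i*p_{i-1} + p_{i-2}, q_i = a_i*q_{i-1} + q_{i-2} with p_{-2}=0, p_{-1}=1, q_{-2}=1, q_{-1}=0):
  i=0: a_0=28, p_0 = 28*1 + 0 = 28, q_0 = 28*0 + 1 = 1.
  i=1: a_1=1, p_1 = 1*28 + 1 = 29, q_1 = 1*1 + 0 = 1.
Check: 29^2 - 840*1^2 = 841 - 840 = 1, so (x, y) = (29, 1) solves the equation, and by the theorem it is the least positive solution.

(x, y) = (29, 1)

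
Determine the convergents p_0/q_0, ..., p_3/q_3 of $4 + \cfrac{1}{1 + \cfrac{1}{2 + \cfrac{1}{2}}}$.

4/1, 5/1, 14/3, 33/7

Using the convergent recurrence p_i = a_i*p_{i-1} + p_{i-2}, q_i = a_i*q_{i-1} + q_{i-2} with p_{-2}=0, p_{-1}=1, q_{-2}=1, q_{-1}=0:
  i=0: a_0=4, p_0 = 4*1 + 0 = 4, q_0 = 4*0 + 1 = 1.
  i=1: a_1=1, p_1 = 1*4 + 1 = 5, q_1 = 1*1 + 0 = 1.
  i=2: a_2=2, p_2 = 2*5 + 4 = 14, q_2 = 2*1 + 1 = 3.
  i=3: a_3=2, p_3 = 2*14 + 5 = 33, q_3 = 2*3 + 1 = 7.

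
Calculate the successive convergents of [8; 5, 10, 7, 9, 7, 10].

Using the convergent recurrence p_i = a_i*p_{i-1} + p_{i-2}, q_i = a_i*q_{i-1} + q_{i-2} with p_{-2}=0, p_{-1}=1, q_{-2}=1, q_{-1}=0:
  i=0: a_0=8, p_0 = 8*1 + 0 = 8, q_0 = 8*0 + 1 = 1.
  i=1: a_1=5, p_1 = 5*8 + 1 = 41, q_1 = 5*1 + 0 = 5.
  i=2: a_2=10, p_2 = 10*41 + 8 = 418, q_2 = 10*5 + 1 = 51.
  i=3: a_3=7, p_3 = 7*418 + 41 = 2967, q_3 = 7*51 + 5 = 362.
  i=4: a_4=9, p_4 = 9*2967 + 418 = 27121, q_4 = 9*362 + 51 = 3309.
  i=5: a_5=7, p_5 = 7*27121 + 2967 = 192814, q_5 = 7*3309 + 362 = 23525.
  i=6: a_6=10, p_6 = 10*192814 + 27121 = 1955261, q_6 = 10*23525 + 3309 = 238559.

8/1, 41/5, 418/51, 2967/362, 27121/3309, 192814/23525, 1955261/238559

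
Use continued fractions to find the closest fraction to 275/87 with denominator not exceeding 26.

Expand x = 275/87 as a continued fraction with the Euclidean algorithm:
  275 = 3*87 + 14, so a_0 = 3.
  87 = 6*14 + 3, so a_1 = 6.
  14 = 4*3 + 2, so a_2 = 4.
  3 = 1*2 + 1, so a_3 = 1.
  2 = 2*1 + 0, so a_4 = 2.
so x = [3; 6, 4, 1, 2].
Convergents (p_i = a_i*p_{i-1} + p_{i-2}, q_i = a_i*q_{i-1} + q_{i-2} with p_{-2}=0, p_{-1}=1, q_{-2}=1, q_{-1}=0), until the denominator exceeds 26:
  i=0: a_0=3, p_0 = 3*1 + 0 = 3, q_0 = 3*0 + 1 = 1.
  i=1: a_1=6, p_1 = 6*3 + 1 = 19, q_1 = 6*1 + 0 = 6.
  i=2: a_2=4, p_2 = 4*19 + 3 = 79, q_2 = 4*6 + 1 = 25.
  i=3: a_3=1, p_3 = 1*79 + 19 = 98, q_3 = 1*25 + 6 = 31.
q_3 = 31 > 26, so the last convergent with denominator <= 26 is p_2/q_2 = 79/25.
The closest fraction with denominator <= 26 is either p_2/q_2 or the intermediate fraction (k*p_2 + p_1)/(k*q_2 + q_1) with the largest k >= 1 whose denominator stays <= 26; these approach x as k grows, and every other convergent or intermediate fraction in range is farther away.
Largest k: floor((26 - q_1)/q_2) = floor((26 - 6)/25) = 0.
Since k = 0, no intermediate fraction beyond p_2/q_2 has denominator <= 26, so the convergent 79/25 is the closest (its error is |275*25 - 79*87|/(87*25) = 2/2175).

79/25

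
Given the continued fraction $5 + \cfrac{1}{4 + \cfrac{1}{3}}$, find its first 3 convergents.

Using the convergent recurrence p_i = a_i*p_{i-1} + p_{i-2}, q_i = a_i*q_{i-1} + q_{i-2} with p_{-2}=0, p_{-1}=1, q_{-2}=1, q_{-1}=0:
  i=0: a_0=5, p_0 = 5*1 + 0 = 5, q_0 = 5*0 + 1 = 1.
  i=1: a_1=4, p_1 = 4*5 + 1 = 21, q_1 = 4*1 + 0 = 4.
  i=2: a_2=3, p_2 = 3*21 + 5 = 68, q_2 = 3*4 + 1 = 13.

5/1, 21/4, 68/13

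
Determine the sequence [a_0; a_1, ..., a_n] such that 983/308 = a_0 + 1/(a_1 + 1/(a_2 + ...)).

[3; 5, 4, 1, 1, 6]

Run the Euclidean algorithm on 983 and 308; the successive quotients are the partial quotients a_0, a_1, ... (each step inverts the fractional part left over by the previous one):
  983 = 3*308 + 59, so a_0 = 3.
  308 = 5*59 + 13, so a_1 = 5.
  59 = 4*13 + 7, so a_2 = 4.
  13 = 1*7 + 6, so a_3 = 1.
  7 = 1*6 + 1, so a_4 = 1.
  6 = 6*1 + 0, so a_5 = 6.
The remainder reaches 0 after 6 divisions, so the expansion has 6 partial quotients, read off in order.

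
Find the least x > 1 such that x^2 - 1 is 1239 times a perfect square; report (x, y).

(x, y) = (176, 5)

First expand sqrt(1239) as a continued fraction. With x_i = (sqrt(1239) + m_i)/d_i and (m_0, d_0) = (0, 1): a_0 = floor(sqrt(1239)) = 35, since 35^2 = 1225 <= 1239 < 1296 = 36^2.
Iterate m_{i+1} = d_i*a_i - m_i, d_{i+1} = (1239 - m_{i+1}^2)/d_i, a_{i+1} = floor((a_0 + m_{i+1})/d_{i+1}):
  m_1 = 1*35 - 0 = 35, d_1 = (1239 - 35^2)/1 = 14/1 = 14, a_1 = floor((35 + 35)/14) = 5.
  m_2 = 14*5 - 35 = 35, d_2 = (1239 - 35^2)/14 = 14/14 = 1, a_2 = floor((35 + 35)/1) = 70.
  m_3 = 1*70 - 35 = 35, d_3 = (1239 - 35^2)/1 = 14/1 = 14: (m_3, d_3) = (m_1, d_1) = (35, 14), so from here the quotients repeat a_1, a_2; the period length is 2.
So sqrt(1239) = [35; (5, 70)] with period length k = 2.
k is even, so the fundamental solution of x^2 - 1239y^2 = 1 is (p_{k-1}, q_{k-1}) = (p_1, q_1); compute convergents through index 1.
Convergents (p_i = a_i*p_{i-1} + p_{i-2}, q_i = a_i*q_{i-1} + q_{i-2} with p_{-2}=0, p_{-1}=1, q_{-2}=1, q_{-1}=0):
  i=0: a_0=35, p_0 = 35*1 + 0 = 35, q_0 = 35*0 + 1 = 1.
  i=1: a_1=5, p_1 = 5*35 + 1 = 176, q_1 = 5*1 + 0 = 5.
Check: 176^2 - 1239*5^2 = 30976 - 30975 = 1, so (x, y) = (176, 5) solves the equation, and by the theorem it is the least positive solution.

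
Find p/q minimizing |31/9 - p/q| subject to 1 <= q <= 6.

17/5

Expand x = 31/9 as a continued fraction with the Euclidean algorithm:
  31 = 3*9 + 4, so a_0 = 3.
  9 = 2*4 + 1, so a_1 = 2.
  4 = 4*1 + 0, so a_2 = 4.
so x = [3; 2, 4].
Convergents (p_i = a_i*p_{i-1} + p_{i-2}, q_i = a_i*q_{i-1} + q_{i-2} with p_{-2}=0, p_{-1}=1, q_{-2}=1, q_{-1}=0), until the denominator exceeds 6:
  i=0: a_0=3, p_0 = 3*1 + 0 = 3, q_0 = 3*0 + 1 = 1.
  i=1: a_1=2, p_1 = 2*3 + 1 = 7, q_1 = 2*1 + 0 = 2.
  i=2: a_2=4, p_2 = 4*7 + 3 = 31, q_2 = 4*2 + 1 = 9.
q_2 = 9 > 6, so the last convergent with denominator <= 6 is p_1/q_1 = 7/2.
The closest fraction with denominator <= 6 is either p_1/q_1 or the intermediate fraction (k*p_1 + p_0)/(k*q_1 + q_0) with the largest k >= 1 whose denominator stays <= 6; these approach x as k grows, and every other convergent or intermediate fraction in range is farther away.
Largest k: floor((6 - q_0)/q_1) = floor((6 - 1)/2) = 2.
That gives (2*7 + 3)/(2*2 + 1) = 17/5.
Compare the errors: |x - 7/2| = |31*2 - 7*9|/(9*2) = 1/18, and |x - 17/5| = |31*5 - 17*9|/(9*5) = 2/45.
Cross-multiplying, 2*18 = 36 < 45 = 1*45, so 2/45 is smaller: the intermediate fraction 17/5 is closer to x than 7/2.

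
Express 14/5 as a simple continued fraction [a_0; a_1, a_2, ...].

Run the Euclidean algorithm on 14 and 5; the successive quotients are the partial quotients a_0, a_1, ... (each step inverts the fractional part left over by the previous one):
  14 = 2*5 + 4, so a_0 = 2.
  5 = 1*4 + 1, so a_1 = 1.
  4 = 4*1 + 0, so a_2 = 4.
The remainder reaches 0 after 3 divisions, so the expansion has 3 partial quotients, read off in order.

[2; 1, 4]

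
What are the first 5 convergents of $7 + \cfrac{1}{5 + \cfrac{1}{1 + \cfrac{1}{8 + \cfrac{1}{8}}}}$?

Using the convergent recurrence p_i = a_i*p_{i-1} + p_{i-2}, q_i = a_i*q_{i-1} + q_{i-2} with p_{-2}=0, p_{-1}=1, q_{-2}=1, q_{-1}=0:
  i=0: a_0=7, p_0 = 7*1 + 0 = 7, q_0 = 7*0 + 1 = 1.
  i=1: a_1=5, p_1 = 5*7 + 1 = 36, q_1 = 5*1 + 0 = 5.
  i=2: a_2=1, p_2 = 1*36 + 7 = 43, q_2 = 1*5 + 1 = 6.
  i=3: a_3=8, p_3 = 8*43 + 36 = 380, q_3 = 8*6 + 5 = 53.
  i=4: a_4=8, p_4 = 8*380 + 43 = 3083, q_4 = 8*53 + 6 = 430.

7/1, 36/5, 43/6, 380/53, 3083/430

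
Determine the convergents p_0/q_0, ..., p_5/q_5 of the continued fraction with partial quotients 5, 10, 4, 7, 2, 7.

5/1, 51/10, 209/41, 1514/297, 3237/635, 24173/4742

Using the convergent recurrence p_i = a_i*p_{i-1} + p_{i-2}, q_i = a_i*q_{i-1} + q_{i-2} with p_{-2}=0, p_{-1}=1, q_{-2}=1, q_{-1}=0:
  i=0: a_0=5, p_0 = 5*1 + 0 = 5, q_0 = 5*0 + 1 = 1.
  i=1: a_1=10, p_1 = 10*5 + 1 = 51, q_1 = 10*1 + 0 = 10.
  i=2: a_2=4, p_2 = 4*51 + 5 = 209, q_2 = 4*10 + 1 = 41.
  i=3: a_3=7, p_3 = 7*209 + 51 = 1514, q_3 = 7*41 + 10 = 297.
  i=4: a_4=2, p_4 = 2*1514 + 209 = 3237, q_4 = 2*297 + 41 = 635.
  i=5: a_5=7, p_5 = 7*3237 + 1514 = 24173, q_5 = 7*635 + 297 = 4742.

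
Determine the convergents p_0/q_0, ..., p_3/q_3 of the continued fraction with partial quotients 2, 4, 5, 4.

2/1, 9/4, 47/21, 197/88

Using the convergent recurrence p_i = a_i*p_{i-1} + p_{i-2}, q_i = a_i*q_{i-1} + q_{i-2} with p_{-2}=0, p_{-1}=1, q_{-2}=1, q_{-1}=0:
  i=0: a_0=2, p_0 = 2*1 + 0 = 2, q_0 = 2*0 + 1 = 1.
  i=1: a_1=4, p_1 = 4*2 + 1 = 9, q_1 = 4*1 + 0 = 4.
  i=2: a_2=5, p_2 = 5*9 + 2 = 47, q_2 = 5*4 + 1 = 21.
  i=3: a_3=4, p_3 = 4*47 + 9 = 197, q_3 = 4*21 + 4 = 88.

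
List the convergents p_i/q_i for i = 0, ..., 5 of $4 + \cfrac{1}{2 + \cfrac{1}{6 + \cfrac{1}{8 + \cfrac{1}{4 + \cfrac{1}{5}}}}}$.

4/1, 9/2, 58/13, 473/106, 1950/437, 10223/2291

Using the convergent recurrence p_i = a_i*p_{i-1} + p_{i-2}, q_i = a_i*q_{i-1} + q_{i-2} with p_{-2}=0, p_{-1}=1, q_{-2}=1, q_{-1}=0:
  i=0: a_0=4, p_0 = 4*1 + 0 = 4, q_0 = 4*0 + 1 = 1.
  i=1: a_1=2, p_1 = 2*4 + 1 = 9, q_1 = 2*1 + 0 = 2.
  i=2: a_2=6, p_2 = 6*9 + 4 = 58, q_2 = 6*2 + 1 = 13.
  i=3: a_3=8, p_3 = 8*58 + 9 = 473, q_3 = 8*13 + 2 = 106.
  i=4: a_4=4, p_4 = 4*473 + 58 = 1950, q_4 = 4*106 + 13 = 437.
  i=5: a_5=5, p_5 = 5*1950 + 473 = 10223, q_5 = 5*437 + 106 = 2291.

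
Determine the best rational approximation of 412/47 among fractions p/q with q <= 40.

263/30

Expand x = 412/47 as a continued fraction with the Euclidean algorithm:
  412 = 8*47 + 36, so a_0 = 8.
  47 = 1*36 + 11, so a_1 = 1.
  36 = 3*11 + 3, so a_2 = 3.
  11 = 3*3 + 2, so a_3 = 3.
  3 = 1*2 + 1, so a_4 = 1.
  2 = 2*1 + 0, so a_5 = 2.
so x = [8; 1, 3, 3, 1, 2].
Convergents (p_i = a_i*p_{i-1} + p_{i-2}, q_i = a_i*q_{i-1} + q_{i-2} with p_{-2}=0, p_{-1}=1, q_{-2}=1, q_{-1}=0), until the denominator exceeds 40:
  i=0: a_0=8, p_0 = 8*1 + 0 = 8, q_0 = 8*0 + 1 = 1.
  i=1: a_1=1, p_1 = 1*8 + 1 = 9, q_1 = 1*1 + 0 = 1.
  i=2: a_2=3, p_2 = 3*9 + 8 = 35, q_2 = 3*1 + 1 = 4.
  i=3: a_3=3, p_3 = 3*35 + 9 = 114, q_3 = 3*4 + 1 = 13.
  i=4: a_4=1, p_4 = 1*114 + 35 = 149, q_4 = 1*13 + 4 = 17.
  i=5: a_5=2, p_5 = 2*149 + 114 = 412, q_5 = 2*17 + 13 = 47.
q_5 = 47 > 40, so the last convergent with denominator <= 40 is p_4/q_4 = 149/17.
The closest fraction with denominator <= 40 is either p_4/q_4 or the intermediate fraction (k*p_4 + p_3)/(k*q_4 + q_3) with the largest k >= 1 whose denominator stays <= 40; these approach x as k grows, and every other convergent or intermediate fraction in range is farther away.
Largest k: floor((40 - q_3)/q_4) = floor((40 - 13)/17) = 1.
That gives (1*149 + 114)/(1*17 + 13) = 263/30.
Compare the errors: |x - 149/17| = |412*17 - 149*47|/(47*17) = 1/799, and |x - 263/30| = |412*30 - 263*47|/(47*30) = 1/1410.
Cross-multiplying, 1*799 = 799 < 1410 = 1*1410, so 1/1410 is smaller: the intermediate fraction 263/30 is closer to x than 149/17.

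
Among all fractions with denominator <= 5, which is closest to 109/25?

Expand x = 109/25 as a continued fraction with the Euclidean algorithm:
  109 = 4*25 + 9, so a_0 = 4.
  25 = 2*9 + 7, so a_1 = 2.
  9 = 1*7 + 2, so a_2 = 1.
  7 = 3*2 + 1, so a_3 = 3.
  2 = 2*1 + 0, so a_4 = 2.
so x = [4; 2, 1, 3, 2].
Convergents (p_i = a_i*p_{i-1} + p_{i-2}, q_i = a_i*q_{i-1} + q_{i-2} with p_{-2}=0, p_{-1}=1, q_{-2}=1, q_{-1}=0), until the denominator exceeds 5:
  i=0: a_0=4, p_0 = 4*1 + 0 = 4, q_0 = 4*0 + 1 = 1.
  i=1: a_1=2, p_1 = 2*4 + 1 = 9, q_1 = 2*1 + 0 = 2.
  i=2: a_2=1, p_2 = 1*9 + 4 = 13, q_2 = 1*2 + 1 = 3.
  i=3: a_3=3, p_3 = 3*13 + 9 = 48, q_3 = 3*3 + 2 = 11.
q_3 = 11 > 5, so the last convergent with denominator <= 5 is p_2/q_2 = 13/3.
The closest fraction with denominator <= 5 is either p_2/q_2 or the intermediate fraction (k*p_2 + p_1)/(k*q_2 + q_1) with the largest k >= 1 whose denominator stays <= 5; these approach x as k grows, and every other convergent or intermediate fraction in range is farther away.
Largest k: floor((5 - q_1)/q_2) = floor((5 - 2)/3) = 1.
That gives (1*13 + 9)/(1*3 + 2) = 22/5.
Compare the errors: |x - 13/3| = |109*3 - 13*25|/(25*3) = 2/75, and |x - 22/5| = |109*5 - 22*25|/(25*5) = 5/125.
Cross-multiplying, 2*125 = 250 < 375 = 5*75, so 2/75 is smaller: the convergent 13/3 is closer to x than 22/5.

13/3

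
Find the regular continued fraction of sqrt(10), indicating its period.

[3; (6)]

Write x_i = (sqrt(10) + m_i)/d_i with (m_0, d_0) = (0, 1). a_0 = floor(sqrt(10)) = 3, since 3^2 = 9 <= 10 < 16 = 4^2.
Iterate m_{i+1} = d_i*a_i - m_i, d_{i+1} = (10 - m_{i+1}^2)/d_i, a_{i+1} = floor((a_0 + m_{i+1})/d_{i+1}):
  m_1 = 1*3 - 0 = 3, d_1 = (10 - 3^2)/1 = 1/1 = 1, a_1 = floor((3 + 3)/1) = 6.
  m_2 = 1*6 - 3 = 3, d_2 = (10 - 3^2)/1 = 1/1 = 1: (m_2, d_2) = (m_1, d_1) = (3, 1), so from here the quotient a_1 repeats; the period length is 1.
Hence the expansion of sqrt(10) is a_0 = 3 followed by the repeating block 6 (period 1).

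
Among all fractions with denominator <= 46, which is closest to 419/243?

Expand x = 419/243 as a continued fraction with the Euclidean algorithm:
  419 = 1*243 + 176, so a_0 = 1.
  243 = 1*176 + 67, so a_1 = 1.
  176 = 2*67 + 42, so a_2 = 2.
  67 = 1*42 + 25, so a_3 = 1.
  42 = 1*25 + 17, so a_4 = 1.
  25 = 1*17 + 8, so a_5 = 1.
  17 = 2*8 + 1, so a_6 = 2.
  8 = 8*1 + 0, so a_7 = 8.
so x = [1; 1, 2, 1, 1, 1, 2, 8].
Convergents (p_i = a_i*p_{i-1} + p_{i-2}, q_i = a_i*q_{i-1} + q_{i-2} with p_{-2}=0, p_{-1}=1, q_{-2}=1, q_{-1}=0), until the denominator exceeds 46:
  i=0: a_0=1, p_0 = 1*1 + 0 = 1, q_0 = 1*0 + 1 = 1.
  i=1: a_1=1, p_1 = 1*1 + 1 = 2, q_1 = 1*1 + 0 = 1.
  i=2: a_2=2, p_2 = 2*2 + 1 = 5, q_2 = 2*1 + 1 = 3.
  i=3: a_3=1, p_3 = 1*5 + 2 = 7, q_3 = 1*3 + 1 = 4.
  i=4: a_4=1, p_4 = 1*7 + 5 = 12, q_4 = 1*4 + 3 = 7.
  i=5: a_5=1, p_5 = 1*12 + 7 = 19, q_5 = 1*7 + 4 = 11.
  i=6: a_6=2, p_6 = 2*19 + 12 = 50, q_6 = 2*11 + 7 = 29.
  i=7: a_7=8, p_7 = 8*50 + 19 = 419, q_7 = 8*29 + 11 = 243.
q_7 = 243 > 46, so the last convergent with denominator <= 46 is p_6/q_6 = 50/29.
The closest fraction with denominator <= 46 is either p_6/q_6 or the intermediate fraction (k*p_6 + p_5)/(k*q_6 + q_5) with the largest k >= 1 whose denominator stays <= 46; these approach x as k grows, and every other convergent or intermediate fraction in range is farther away.
Largest k: floor((46 - q_5)/q_6) = floor((46 - 11)/29) = 1.
That gives (1*50 + 19)/(1*29 + 11) = 69/40.
Compare the errors: |x - 50/29| = |419*29 - 50*243|/(243*29) = 1/7047, and |x - 69/40| = |419*40 - 69*243|/(243*40) = 7/9720.
Cross-multiplying, 1*9720 = 9720 < 49329 = 7*7047, so 1/7047 is smaller: the convergent 50/29 is closer to x than 69/40.

50/29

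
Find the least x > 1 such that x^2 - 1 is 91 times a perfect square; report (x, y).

First expand sqrt(91) as a continued fraction. With x_i = (sqrt(91) + m_i)/d_i and (m_0, d_0) = (0, 1): a_0 = floor(sqrt(91)) = 9, since 9^2 = 81 <= 91 < 100 = 10^2.
Iterate m_{i+1} = d_i*a_i - m_i, d_{i+1} = (91 - m_{i+1}^2)/d_i, a_{i+1} = floor((a_0 + m_{i+1})/d_{i+1}):
  m_1 = 1*9 - 0 = 9, d_1 = (91 - 9^2)/1 = 10/1 = 10, a_1 = floor((9 + 9)/10) = 1.
  m_2 = 10*1 - 9 = 1, d_2 = (91 - 1^2)/10 = 90/10 = 9, a_2 = floor((9 + 1)/9) = 1.
  m_3 = 9*1 - 1 = 8, d_3 = (91 - 8^2)/9 = 27/9 = 3, a_3 = floor((9 + 8)/3) = 5.
  m_4 = 3*5 - 8 = 7, d_4 = (91 - 7^2)/3 = 42/3 = 14, a_4 = floor((9 + 7)/14) = 1.
  m_5 = 14*1 - 7 = 7, d_5 = (91 - 7^2)/14 = 42/14 = 3, a_5 = floor((9 + 7)/3) = 5.
  m_6 = 3*5 - 7 = 8, d_6 = (91 - 8^2)/3 = 27/3 = 9, a_6 = floor((9 + 8)/9) = 1.
  m_7 = 9*1 - 8 = 1, d_7 = (91 - 1^2)/9 = 90/9 = 10, a_7 = floor((9 + 1)/10) = 1.
  m_8 = 10*1 - 1 = 9, d_8 = (91 - 9^2)/10 = 10/10 = 1, a_8 = floor((9 + 9)/1) = 18.
  m_9 = 1*18 - 9 = 9, d_9 = (91 - 9^2)/1 = 10/1 = 10: (m_9, d_9) = (m_1, d_1) = (9, 10), so from here the quotients repeat a_1, ..., a_8; the period length is 8.
So sqrt(91) = [9; (1, 1, 5, 1, 5, 1, 1, 18)] with period length k = 8.
k is even, so the fundamental solution of x^2 - 91y^2 = 1 is (p_{k-1}, q_{k-1}) = (p_7, q_7); compute convergents through index 7.
Convergents (p_i = a_i*p_{i-1} + p_{i-2}, q_i = a_i*q_{i-1} + q_{i-2} with p_{-2}=0, p_{-1}=1, q_{-2}=1, q_{-1}=0):
  i=0: a_0=9, p_0 = 9*1 + 0 = 9, q_0 = 9*0 + 1 = 1.
  i=1: a_1=1, p_1 = 1*9 + 1 = 10, q_1 = 1*1 + 0 = 1.
  i=2: a_2=1, p_2 = 1*10 + 9 = 19, q_2 = 1*1 + 1 = 2.
  i=3: a_3=5, p_3 = 5*19 + 10 = 105, q_3 = 5*2 + 1 = 11.
  i=4: a_4=1, p_4 = 1*105 + 19 = 124, q_4 = 1*11 + 2 = 13.
  i=5: a_5=5, p_5 = 5*124 + 105 = 725, q_5 = 5*13 + 11 = 76.
  i=6: a_6=1, p_6 = 1*725 + 124 = 849, q_6 = 1*76 + 13 = 89.
  i=7: a_7=1, p_7 = 1*849 + 725 = 1574, q_7 = 1*89 + 76 = 165.
Check: 1574^2 - 91*165^2 = 2477476 - 2477475 = 1, so (x, y) = (1574, 165) solves the equation, and by the theorem it is the least positive solution.

(x, y) = (1574, 165)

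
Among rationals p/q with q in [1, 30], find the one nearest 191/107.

Expand x = 191/107 as a continued fraction with the Euclidean algorithm:
  191 = 1*107 + 84, so a_0 = 1.
  107 = 1*84 + 23, so a_1 = 1.
  84 = 3*23 + 15, so a_2 = 3.
  23 = 1*15 + 8, so a_3 = 1.
  15 = 1*8 + 7, so a_4 = 1.
  8 = 1*7 + 1, so a_5 = 1.
  7 = 7*1 + 0, so a_6 = 7.
so x = [1; 1, 3, 1, 1, 1, 7].
Convergents (p_i = a_i*p_{i-1} + p_{i-2}, q_i = a_i*q_{i-1} + q_{i-2} with p_{-2}=0, p_{-1}=1, q_{-2}=1, q_{-1}=0), until the denominator exceeds 30:
  i=0: a_0=1, p_0 = 1*1 + 0 = 1, q_0 = 1*0 + 1 = 1.
  i=1: a_1=1, p_1 = 1*1 + 1 = 2, q_1 = 1*1 + 0 = 1.
  i=2: a_2=3, p_2 = 3*2 + 1 = 7, q_2 = 3*1 + 1 = 4.
  i=3: a_3=1, p_3 = 1*7 + 2 = 9, q_3 = 1*4 + 1 = 5.
  i=4: a_4=1, p_4 = 1*9 + 7 = 16, q_4 = 1*5 + 4 = 9.
  i=5: a_5=1, p_5 = 1*16 + 9 = 25, q_5 = 1*9 + 5 = 14.
  i=6: a_6=7, p_6 = 7*25 + 16 = 191, q_6 = 7*14 + 9 = 107.
q_6 = 107 > 30, so the last convergent with denominator <= 30 is p_5/q_5 = 25/14.
The closest fraction with denominator <= 30 is either p_5/q_5 or the intermediate fraction (k*p_5 + p_4)/(k*q_5 + q_4) with the largest k >= 1 whose denominator stays <= 30; these approach x as k grows, and every other convergent or intermediate fraction in range is farther away.
Largest k: floor((30 - q_4)/q_5) = floor((30 - 9)/14) = 1.
That gives (1*25 + 16)/(1*14 + 9) = 41/23.
Compare the errors: |x - 25/14| = |191*14 - 25*107|/(107*14) = 1/1498, and |x - 41/23| = |191*23 - 41*107|/(107*23) = 6/2461.
Cross-multiplying, 1*2461 = 2461 < 8988 = 6*1498, so 1/1498 is smaller: the convergent 25/14 is closer to x than 41/23.

25/14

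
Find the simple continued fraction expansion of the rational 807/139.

Run the Euclidean algorithm on 807 and 139; the successive quotients are the partial quotients a_0, a_1, ... (each step inverts the fractional part left over by the previous one):
  807 = 5*139 + 112, so a_0 = 5.
  139 = 1*112 + 27, so a_1 = 1.
  112 = 4*27 + 4, so a_2 = 4.
  27 = 6*4 + 3, so a_3 = 6.
  4 = 1*3 + 1, so a_4 = 1.
  3 = 3*1 + 0, so a_5 = 3.
The remainder reaches 0 after 6 divisions, so the expansion has 6 partial quotients, read off in order.

[5; 1, 4, 6, 1, 3]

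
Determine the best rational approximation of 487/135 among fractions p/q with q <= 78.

101/28

Expand x = 487/135 as a continued fraction with the Euclidean algorithm:
  487 = 3*135 + 82, so a_0 = 3.
  135 = 1*82 + 53, so a_1 = 1.
  82 = 1*53 + 29, so a_2 = 1.
  53 = 1*29 + 24, so a_3 = 1.
  29 = 1*24 + 5, so a_4 = 1.
  24 = 4*5 + 4, so a_5 = 4.
  5 = 1*4 + 1, so a_6 = 1.
  4 = 4*1 + 0, so a_7 = 4.
so x = [3; 1, 1, 1, 1, 4, 1, 4].
Convergents (p_i = a_i*p_{i-1} + p_{i-2}, q_i = a_i*q_{i-1} + q_{i-2} with p_{-2}=0, p_{-1}=1, q_{-2}=1, q_{-1}=0), until the denominator exceeds 78:
  i=0: a_0=3, p_0 = 3*1 + 0 = 3, q_0 = 3*0 + 1 = 1.
  i=1: a_1=1, p_1 = 1*3 + 1 = 4, q_1 = 1*1 + 0 = 1.
  i=2: a_2=1, p_2 = 1*4 + 3 = 7, q_2 = 1*1 + 1 = 2.
  i=3: a_3=1, p_3 = 1*7 + 4 = 11, q_3 = 1*2 + 1 = 3.
  i=4: a_4=1, p_4 = 1*11 + 7 = 18, q_4 = 1*3 + 2 = 5.
  i=5: a_5=4, p_5 = 4*18 + 11 = 83, q_5 = 4*5 + 3 = 23.
  i=6: a_6=1, p_6 = 1*83 + 18 = 101, q_6 = 1*23 + 5 = 28.
  i=7: a_7=4, p_7 = 4*101 + 83 = 487, q_7 = 4*28 + 23 = 135.
q_7 = 135 > 78, so the last convergent with denominator <= 78 is p_6/q_6 = 101/28.
The closest fraction with denominator <= 78 is either p_6/q_6 or the intermediate fraction (k*p_6 + p_5)/(k*q_6 + q_5) with the largest k >= 1 whose denominator stays <= 78; these approach x as k grows, and every other convergent or intermediate fraction in range is farther away.
Largest k: floor((78 - q_5)/q_6) = floor((78 - 23)/28) = 1.
That gives (1*101 + 83)/(1*28 + 23) = 184/51.
Compare the errors: |x - 101/28| = |487*28 - 101*135|/(135*28) = 1/3780, and |x - 184/51| = |487*51 - 184*135|/(135*51) = 3/6885.
Cross-multiplying, 1*6885 = 6885 < 11340 = 3*3780, so 1/3780 is smaller: the convergent 101/28 is closer to x than 184/51.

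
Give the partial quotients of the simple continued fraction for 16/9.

[1; 1, 3, 2]

Run the Euclidean algorithm on 16 and 9; the successive quotients are the partial quotients a_0, a_1, ... (each step inverts the fractional part left over by the previous one):
  16 = 1*9 + 7, so a_0 = 1.
  9 = 1*7 + 2, so a_1 = 1.
  7 = 3*2 + 1, so a_2 = 3.
  2 = 2*1 + 0, so a_3 = 2.
The remainder reaches 0 after 4 divisions, so the expansion has 4 partial quotients, read off in order.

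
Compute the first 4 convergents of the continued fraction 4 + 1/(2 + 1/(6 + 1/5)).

Using the convergent recurrence p_i = a_i*p_{i-1} + p_{i-2}, q_i = a_i*q_{i-1} + q_{i-2} with p_{-2}=0, p_{-1}=1, q_{-2}=1, q_{-1}=0:
  i=0: a_0=4, p_0 = 4*1 + 0 = 4, q_0 = 4*0 + 1 = 1.
  i=1: a_1=2, p_1 = 2*4 + 1 = 9, q_1 = 2*1 + 0 = 2.
  i=2: a_2=6, p_2 = 6*9 + 4 = 58, q_2 = 6*2 + 1 = 13.
  i=3: a_3=5, p_3 = 5*58 + 9 = 299, q_3 = 5*13 + 2 = 67.

4/1, 9/2, 58/13, 299/67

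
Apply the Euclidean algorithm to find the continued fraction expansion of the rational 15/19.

[0; 1, 3, 1, 3]

Run the Euclidean algorithm on 15 and 19; the successive quotients are the partial quotients a_0, a_1, ... (each step inverts the fractional part left over by the previous one):
  15 = 0*19 + 15, so a_0 = 0.
  19 = 1*15 + 4, so a_1 = 1.
  15 = 3*4 + 3, so a_2 = 3.
  4 = 1*3 + 1, so a_3 = 1.
  3 = 3*1 + 0, so a_4 = 3.
The remainder reaches 0 after 5 divisions, so the expansion has 5 partial quotients, read off in order.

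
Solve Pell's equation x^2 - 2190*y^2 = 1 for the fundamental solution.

First expand sqrt(2190) as a continued fraction. With x_i = (sqrt(2190) + m_i)/d_i and (m_0, d_0) = (0, 1): a_0 = floor(sqrt(2190)) = 46, since 46^2 = 2116 <= 2190 < 2209 = 47^2.
Iterate m_{i+1} = d_i*a_i - m_i, d_{i+1} = (2190 - m_{i+1}^2)/d_i, a_{i+1} = floor((a_0 + m_{i+1})/d_{i+1}):
  m_1 = 1*46 - 0 = 46, d_1 = (2190 - 46^2)/1 = 74/1 = 74, a_1 = floor((46 + 46)/74) = 1.
  m_2 = 74*1 - 46 = 28, d_2 = (2190 - 28^2)/74 = 1406/74 = 19, a_2 = floor((46 + 28)/19) = 3.
  m_3 = 19*3 - 28 = 29, d_3 = (2190 - 29^2)/19 = 1349/19 = 71, a_3 = floor((46 + 29)/71) = 1.
  m_4 = 71*1 - 29 = 42, d_4 = (2190 - 42^2)/71 = 426/71 = 6, a_4 = floor((46 + 42)/6) = 14.
  m_5 = 6*14 - 42 = 42, d_5 = (2190 - 42^2)/6 = 426/6 = 71, a_5 = floor((46 + 42)/71) = 1.
  m_6 = 71*1 - 42 = 29, d_6 = (2190 - 29^2)/71 = 1349/71 = 19, a_6 = floor((46 + 29)/19) = 3.
  m_7 = 19*3 - 29 = 28, d_7 = (2190 - 28^2)/19 = 1406/19 = 74, a_7 = floor((46 + 28)/74) = 1.
  m_8 = 74*1 - 28 = 46, d_8 = (2190 - 46^2)/74 = 74/74 = 1, a_8 = floor((46 + 46)/1) = 92.
  m_9 = 1*92 - 46 = 46, d_9 = (2190 - 46^2)/1 = 74/1 = 74: (m_9, d_9) = (m_1, d_1) = (46, 74), so from here the quotients repeat a_1, ..., a_8; the period length is 8.
So sqrt(2190) = [46; (1, 3, 1, 14, 1, 3, 1, 92)] with period length k = 8.
k is even, so the fundamental solution of x^2 - 2190y^2 = 1 is (p_{k-1}, q_{k-1}) = (p_7, q_7); compute convergents through index 7.
Convergents (p_i = a_i*p_{i-1} + p_{i-2}, q_i = a_i*q_{i-1} + q_{i-2} with p_{-2}=0, p_{-1}=1, q_{-2}=1, q_{-1}=0):
  i=0: a_0=46, p_0 = 46*1 + 0 = 46, q_0 = 46*0 + 1 = 1.
  i=1: a_1=1, p_1 = 1*46 + 1 = 47, q_1 = 1*1 + 0 = 1.
  i=2: a_2=3, p_2 = 3*47 + 46 = 187, q_2 = 3*1 + 1 = 4.
  i=3: a_3=1, p_3 = 1*187 + 47 = 234, q_3 = 1*4 + 1 = 5.
  i=4: a_4=14, p_4 = 14*234 + 187 = 3463, q_4 = 14*5 + 4 = 74.
  i=5: a_5=1, p_5 = 1*3463 + 234 = 3697, q_5 = 1*74 + 5 = 79.
  i=6: a_6=3, p_6 = 3*3697 + 3463 = 14554, q_6 = 3*79 + 74 = 311.
  i=7: a_7=1, p_7 = 1*14554 + 3697 = 18251, q_7 = 1*311 + 79 = 390.
Check: 18251^2 - 2190*390^2 = 333099001 - 333099000 = 1, so (x, y) = (18251, 390) solves the equation, and by the theorem it is the least positive solution.

(x, y) = (18251, 390)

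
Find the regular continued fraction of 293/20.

Run the Euclidean algorithm on 293 and 20; the successive quotients are the partial quotients a_0, a_1, ... (each step inverts the fractional part left over by the previous one):
  293 = 14*20 + 13, so a_0 = 14.
  20 = 1*13 + 7, so a_1 = 1.
  13 = 1*7 + 6, so a_2 = 1.
  7 = 1*6 + 1, so a_3 = 1.
  6 = 6*1 + 0, so a_4 = 6.
The remainder reaches 0 after 5 divisions, so the expansion has 5 partial quotients, read off in order.

[14; 1, 1, 1, 6]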